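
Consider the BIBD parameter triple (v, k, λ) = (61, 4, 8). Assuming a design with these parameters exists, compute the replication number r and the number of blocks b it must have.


Any 2-(v, k, λ) BIBD satisfies two necessary conditions:
  (i)  Each point sits in r blocks, and counting incidences through any fixed point gives r(k − 1) = λ(v − 1), so r = λ(v − 1)/(k − 1).
  (ii) Total incidences bk = vr, so b = vr/k.
Step 1: r = λ(v − 1)/(k − 1) = 8·(61 − 1)/(4 − 1) = 8·60/3 = 480/3 = 160.
Step 2: b = vr/k = 61·160/4 = 9760/4 = 2440.
Check integrality: r = 160 ∈ Z ✓, b = 2440 ∈ Z ✓.
(These identities are necessary conditions: they determine r and b for any design with these parameters, but do not by themselves prove that one exists.)

r = 160, b = 2440.


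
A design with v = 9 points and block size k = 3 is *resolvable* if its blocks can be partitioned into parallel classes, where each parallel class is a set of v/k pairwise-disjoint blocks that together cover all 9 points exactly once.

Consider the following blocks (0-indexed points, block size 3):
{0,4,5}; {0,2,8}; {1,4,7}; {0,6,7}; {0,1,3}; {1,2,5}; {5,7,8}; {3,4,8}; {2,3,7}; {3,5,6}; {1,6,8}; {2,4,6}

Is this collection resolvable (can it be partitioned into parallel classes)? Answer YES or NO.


v = 9, block size k = 3, number of blocks = 12.
For resolvability, blocks must partition into parallel classes of size v/k = 3.
Total blocks must therefore be a multiple of 3: 12 = 3·4 + 0 ⇒ divisible ✓.
Greedy packing gives 4 candidate class(es). Each should be a full parallel class (size 3, covers all 9 points).
  Class 1 (3 blocks): {0,4,5}; {2,3,7}; {1,6,8}. Points covered: [0, 1, 2, 3, 4, 5, 6, 7, 8].
  Class 2 (3 blocks): {0,2,8}; {1,4,7}; {3,5,6}. Points covered: [0, 1, 2, 3, 4, 5, 6, 7, 8].
  Class 3 (3 blocks): {0,6,7}; {1,2,5}; {3,4,8}. Points covered: [0, 1, 2, 3, 4, 5, 6, 7, 8].
  Class 4 (3 blocks): {0,1,3}; {5,7,8}; {2,4,6}. Points covered: [0, 1, 2, 3, 4, 5, 6, 7, 8].
All classes full (size 3)? YES. All classes cover every point? YES.
Resolvable? YES.

YES


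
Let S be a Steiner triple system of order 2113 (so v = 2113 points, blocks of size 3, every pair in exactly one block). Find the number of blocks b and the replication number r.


An STS(v) is a 2-(v, 3, 1) BIBD: block size k = 3, λ = 1.
Replication: r(k − 1) = λ(v − 1) ⇒ r·2 = 2113 − 1 = 2112 ⇒ r = 1056.
Block count: b = v(v − 1)/6 = 2113·2112/6 = 4462656/6 = 743776.
(Check via bk = vr: 743776·3 = 2231328 = 2113·1056 = 2231328 ✓.)

r = 1056, b = 743776.


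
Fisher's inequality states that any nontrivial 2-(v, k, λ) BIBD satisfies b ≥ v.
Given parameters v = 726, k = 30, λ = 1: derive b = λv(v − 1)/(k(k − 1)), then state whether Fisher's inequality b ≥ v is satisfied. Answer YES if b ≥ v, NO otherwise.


r = λ(v − 1)/(k − 1) = 1·725/29 = 25.
b = vr/k = 726·25/30 = 605.
Fisher's inequality: b ≥ v ⇔ 605 ≥ 726? NO.

NO


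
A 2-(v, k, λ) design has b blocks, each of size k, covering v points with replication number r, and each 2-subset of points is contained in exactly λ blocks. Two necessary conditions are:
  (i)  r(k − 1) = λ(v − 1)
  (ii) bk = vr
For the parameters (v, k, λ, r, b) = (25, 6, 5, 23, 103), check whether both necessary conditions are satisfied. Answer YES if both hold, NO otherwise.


Condition (i): r(k − 1) = 23·5 = 115; λ(v − 1) = 5·24 = 120. Match? NO.
Condition (ii): bk = 103·6 = 618; vr = 25·23 = 575. Match? NO.
Both conditions hold? NO.

NO


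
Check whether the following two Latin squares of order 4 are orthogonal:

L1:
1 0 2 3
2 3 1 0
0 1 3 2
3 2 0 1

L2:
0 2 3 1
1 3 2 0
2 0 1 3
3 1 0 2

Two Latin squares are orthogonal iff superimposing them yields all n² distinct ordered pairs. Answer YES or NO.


Form the n² = 16 superimposed pairs (L1[i][j], L2[i][j]), row by row (rows and columns indexed from 0):
row 0: (1,0) (0,2) (2,3) (3,1)
row 1: (2,1) (3,3) (1,2) (0,0)
row 2: (0,2) (1,0) (3,1) (2,3)
row 3: (3,3) (2,1) (0,0) (1,2)
Orthogonality requires all 16 pairs distinct.
But the pair (0,2) repeats: cell (0,1) has L1 = 0, L2 = 2, and cell (2,0) has L1 = 0, L2 = 2.
A repeated pair means some other pair never occurs (only 8 distinct pairs out of 16), so the squares are not orthogonal.
Conclusion: NO.

NO


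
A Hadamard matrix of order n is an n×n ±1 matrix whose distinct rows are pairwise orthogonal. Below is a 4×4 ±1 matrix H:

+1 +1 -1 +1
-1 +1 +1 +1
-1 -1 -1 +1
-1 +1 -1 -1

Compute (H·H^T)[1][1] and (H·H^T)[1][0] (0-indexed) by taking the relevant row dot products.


Row 0 of H: [1, 1, -1, 1].
Row 1 of H: [-1, 1, 1, 1].
(H·H^T)[1][1] = Σ_j H[1][j]·H[1][j] = (-1)² + (1)² + (1)² + (1)² = 1 + 1 + 1 + 1 = 4.
(H·H^T)[1][0] = Σ_j H[1][j]·H[0][j] = (-1)·(1) + (1)·(1) + (1)·(-1) + (1)·(1) = -1 + 1 + -1 + 1 = 0.
So rows 1 and 0 are orthogonal; the diagonal entry equals n = 4.

(1,1) entry = 4; (1,0) entry = 0.


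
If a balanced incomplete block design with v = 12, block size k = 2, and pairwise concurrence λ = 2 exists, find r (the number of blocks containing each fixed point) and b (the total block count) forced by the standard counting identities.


Any 2-(v, k, λ) BIBD satisfies two necessary conditions:
  (i)  Each point sits in r blocks, and counting incidences through any fixed point gives r(k − 1) = λ(v − 1), so r = λ(v − 1)/(k − 1).
  (ii) Total incidences bk = vr, so b = vr/k.
Step 1: r = λ(v − 1)/(k − 1) = 2·(12 − 1)/(2 − 1) = 2·11/1 = 22/1 = 22.
Step 2: b = vr/k = 12·22/2 = 264/2 = 132.
Check integrality: r = 22 ∈ Z ✓, b = 132 ∈ Z ✓.
(These identities are necessary conditions: they determine r and b for any design with these parameters, but do not by themselves prove that one exists.)

r = 22, b = 132.


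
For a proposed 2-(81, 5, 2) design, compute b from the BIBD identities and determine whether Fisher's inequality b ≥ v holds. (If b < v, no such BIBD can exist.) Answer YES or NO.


r = λ(v − 1)/(k − 1) = 2·80/4 = 40.
b = vr/k = 81·40/5 = 648.
Fisher's inequality: b ≥ v ⇔ 648 ≥ 81? YES.

YES


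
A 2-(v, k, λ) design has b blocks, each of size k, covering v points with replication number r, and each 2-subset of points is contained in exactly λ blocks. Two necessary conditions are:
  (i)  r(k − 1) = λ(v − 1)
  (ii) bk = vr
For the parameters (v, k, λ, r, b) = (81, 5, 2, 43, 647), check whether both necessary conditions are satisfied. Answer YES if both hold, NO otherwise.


Condition (i): r(k − 1) = 43·4 = 172; λ(v − 1) = 2·80 = 160. Match? NO.
Condition (ii): bk = 647·5 = 3235; vr = 81·43 = 3483. Match? NO.
Both conditions hold? NO.

NO


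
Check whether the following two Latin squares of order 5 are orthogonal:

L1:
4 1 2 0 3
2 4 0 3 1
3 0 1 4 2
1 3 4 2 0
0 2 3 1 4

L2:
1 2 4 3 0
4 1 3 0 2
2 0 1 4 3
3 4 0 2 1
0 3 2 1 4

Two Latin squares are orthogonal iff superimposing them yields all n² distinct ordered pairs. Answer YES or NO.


Form the n² = 25 superimposed pairs (L1[i][j], L2[i][j]), row by row (rows and columns indexed from 0):
row 0: (4,1) (1,2) (2,4) (0,3) (3,0)
row 1: (2,4) (4,1) (0,3) (3,0) (1,2)
row 2: (3,2) (0,0) (1,1) (4,4) (2,3)
row 3: (1,3) (3,4) (4,0) (2,2) (0,1)
row 4: (0,0) (2,3) (3,2) (1,1) (4,4)
Orthogonality requires all 25 pairs distinct.
But the pair (2,4) repeats: cell (0,2) has L1 = 2, L2 = 4, and cell (1,0) has L1 = 2, L2 = 4.
A repeated pair means some other pair never occurs (only 15 distinct pairs out of 25), so the squares are not orthogonal.
Conclusion: NO.

NO


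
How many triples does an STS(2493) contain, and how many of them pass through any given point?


An STS(v) is a 2-(v, 3, 1) BIBD: block size k = 3, λ = 1.
Replication: r(k − 1) = λ(v − 1) ⇒ r·2 = 2493 − 1 = 2492 ⇒ r = 1246.
Block count: b = v(v − 1)/6 = 2493·2492/6 = 6212556/6 = 1035426.
(Check via bk = vr: 1035426·3 = 3106278 = 2493·1246 = 3106278 ✓.)

r = 1246, b = 1035426.


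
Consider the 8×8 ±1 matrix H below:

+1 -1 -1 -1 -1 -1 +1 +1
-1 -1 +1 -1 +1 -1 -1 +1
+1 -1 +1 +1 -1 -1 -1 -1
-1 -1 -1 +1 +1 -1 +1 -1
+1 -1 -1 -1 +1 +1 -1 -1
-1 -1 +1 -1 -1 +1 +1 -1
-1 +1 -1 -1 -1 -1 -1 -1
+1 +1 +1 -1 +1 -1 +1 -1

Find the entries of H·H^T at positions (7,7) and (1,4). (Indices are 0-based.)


Row 1 of H: [-1, -1, 1, -1, 1, -1, -1, 1].
Row 4 of H: [1, -1, -1, -1, 1, 1, -1, -1].
Row 7 of H: [1, 1, 1, -1, 1, -1, 1, -1].
(H·H^T)[7][7] = Σ_j H[7][j]·H[7][j] = (1)² + (1)² + (1)² + (-1)² + (1)² + (-1)² + (1)² + (-1)² = 1 + 1 + 1 + 1 + 1 + 1 + 1 + 1 = 8.
(H·H^T)[1][4] = Σ_j H[1][j]·H[4][j] = (-1)·(1) + (-1)·(-1) + (1)·(-1) + (-1)·(-1) + (1)·(1) + (-1)·(1) + (-1)·(-1) + (1)·(-1) = -1 + 1 + -1 + 1 + 1 + -1 + 1 + -1 = 0.
So rows 1 and 4 are orthogonal; the diagonal entry equals n = 8.

(7,7) entry = 8; (1,4) entry = 0.


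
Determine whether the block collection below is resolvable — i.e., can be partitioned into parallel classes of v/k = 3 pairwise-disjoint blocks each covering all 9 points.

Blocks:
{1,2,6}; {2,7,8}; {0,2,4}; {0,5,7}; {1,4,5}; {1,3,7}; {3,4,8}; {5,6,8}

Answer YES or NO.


v = 9, block size k = 3, number of blocks = 8.
For resolvability, blocks must partition into parallel classes of size v/k = 3.
Total blocks must therefore be a multiple of 3: 8 = 3·2 + 2 ⇒ not divisible ✗.
Resolvable? NO.

NO


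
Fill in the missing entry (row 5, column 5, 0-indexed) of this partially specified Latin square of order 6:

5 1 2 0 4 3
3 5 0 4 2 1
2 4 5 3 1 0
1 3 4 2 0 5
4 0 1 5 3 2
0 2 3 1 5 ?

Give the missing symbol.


Row 5 contains symbols [0, 1, 2, 3, 5] — missing [4].
Column 5 contains symbols [0, 1, 2, 3, 5] — missing [4].
The missing symbol must appear in both missing sets; intersection = [4].
Therefore the hidden value is 4.

Missing value = 4.


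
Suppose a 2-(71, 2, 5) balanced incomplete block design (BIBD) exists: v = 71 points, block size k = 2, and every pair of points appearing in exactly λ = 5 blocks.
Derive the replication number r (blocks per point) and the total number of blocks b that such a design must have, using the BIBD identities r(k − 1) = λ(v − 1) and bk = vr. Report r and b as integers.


Any 2-(v, k, λ) BIBD satisfies two necessary conditions:
  (i)  Each point sits in r blocks, and counting incidences through any fixed point gives r(k − 1) = λ(v − 1), so r = λ(v − 1)/(k − 1).
  (ii) Total incidences bk = vr, so b = vr/k.
Step 1: r = λ(v − 1)/(k − 1) = 5·(71 − 1)/(2 − 1) = 5·70/1 = 350/1 = 350.
Step 2: b = vr/k = 71·350/2 = 24850/2 = 12425.
Check integrality: r = 350 ∈ Z ✓, b = 12425 ∈ Z ✓.
(These identities are necessary conditions: they determine r and b for any design with these parameters, but do not by themselves prove that one exists.)

r = 350, b = 12425.


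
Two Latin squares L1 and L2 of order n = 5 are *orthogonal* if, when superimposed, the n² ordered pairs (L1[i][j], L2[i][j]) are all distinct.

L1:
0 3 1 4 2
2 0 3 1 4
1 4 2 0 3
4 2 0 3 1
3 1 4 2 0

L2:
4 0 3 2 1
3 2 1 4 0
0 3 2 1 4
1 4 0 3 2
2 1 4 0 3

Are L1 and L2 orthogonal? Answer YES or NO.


Form the n² = 25 superimposed pairs (L1[i][j], L2[i][j]), row by row (rows and columns indexed from 0):
row 0: (0,4) (3,0) (1,3) (4,2) (2,1)
row 1: (2,3) (0,2) (3,1) (1,4) (4,0)
row 2: (1,0) (4,3) (2,2) (0,1) (3,4)
row 3: (4,1) (2,4) (0,0) (3,3) (1,2)
row 4: (3,2) (1,1) (4,4) (2,0) (0,3)
Orthogonality requires all 25 pairs distinct.
Check by first coordinate: for each symbol s of L1, list the L2 entries in the n cells where L1 = s; they must all differ.
  L1 = 0: L2 entries (in reading order) 4, 2, 1, 0, 3 — all 5 distinct ✓
  L1 = 1: L2 entries (in reading order) 3, 4, 0, 2, 1 — all 5 distinct ✓
  L1 = 2: L2 entries (in reading order) 1, 3, 2, 4, 0 — all 5 distinct ✓
  L1 = 3: L2 entries (in reading order) 0, 1, 4, 3, 2 — all 5 distinct ✓
  L1 = 4: L2 entries (in reading order) 2, 0, 3, 1, 4 — all 5 distinct ✓
Every symbol of L1 meets every symbol of L2 exactly once, so all 25 pairs are distinct (25 of 25).
Conclusion: YES.

YES


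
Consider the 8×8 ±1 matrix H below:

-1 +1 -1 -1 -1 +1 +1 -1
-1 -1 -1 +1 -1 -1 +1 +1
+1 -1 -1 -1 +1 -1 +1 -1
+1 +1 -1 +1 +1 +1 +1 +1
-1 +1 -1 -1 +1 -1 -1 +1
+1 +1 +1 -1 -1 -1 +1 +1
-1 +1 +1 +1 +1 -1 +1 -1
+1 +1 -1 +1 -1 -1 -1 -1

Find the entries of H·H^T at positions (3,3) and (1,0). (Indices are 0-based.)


Row 0 of H: [-1, 1, -1, -1, -1, 1, 1, -1].
Row 1 of H: [-1, -1, -1, 1, -1, -1, 1, 1].
Row 3 of H: [1, 1, -1, 1, 1, 1, 1, 1].
(H·H^T)[3][3] = Σ_j H[3][j]·H[3][j] = (1)² + (1)² + (-1)² + (1)² + (1)² + (1)² + (1)² + (1)² = 1 + 1 + 1 + 1 + 1 + 1 + 1 + 1 = 8.
(H·H^T)[1][0] = Σ_j H[1][j]·H[0][j] = (-1)·(-1) + (-1)·(1) + (-1)·(-1) + (1)·(-1) + (-1)·(-1) + (-1)·(1) + (1)·(1) + (1)·(-1) = 1 + -1 + 1 + -1 + 1 + -1 + 1 + -1 = 0.
So rows 1 and 0 are orthogonal; the diagonal entry equals n = 8.

(3,3) entry = 8; (1,0) entry = 0.


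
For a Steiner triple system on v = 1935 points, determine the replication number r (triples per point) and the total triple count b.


An STS(v) is a 2-(v, 3, 1) BIBD: block size k = 3, λ = 1.
Replication: r(k − 1) = λ(v − 1) ⇒ r·2 = 1935 − 1 = 1934 ⇒ r = 967.
Block count: b = v(v − 1)/6 = 1935·1934/6 = 3742290/6 = 623715.
(Check via bk = vr: 623715·3 = 1871145 = 1935·967 = 1871145 ✓.)

r = 967, b = 623715.


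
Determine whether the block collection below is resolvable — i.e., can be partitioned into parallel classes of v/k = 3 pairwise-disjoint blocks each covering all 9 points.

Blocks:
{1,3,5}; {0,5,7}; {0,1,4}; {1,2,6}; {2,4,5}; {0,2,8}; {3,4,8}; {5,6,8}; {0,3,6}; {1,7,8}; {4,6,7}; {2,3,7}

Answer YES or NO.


v = 9, block size k = 3, number of blocks = 12.
For resolvability, blocks must partition into parallel classes of size v/k = 3.
Total blocks must therefore be a multiple of 3: 12 = 3·4 + 0 ⇒ divisible ✓.
Greedy packing gives 4 candidate class(es). Each should be a full parallel class (size 3, covers all 9 points).
  Class 1 (3 blocks): {1,3,5}; {0,2,8}; {4,6,7}. Points covered: [0, 1, 2, 3, 4, 5, 6, 7, 8].
  Class 2 (3 blocks): {0,5,7}; {1,2,6}; {3,4,8}. Points covered: [0, 1, 2, 3, 4, 5, 6, 7, 8].
  Class 3 (3 blocks): {0,1,4}; {5,6,8}; {2,3,7}. Points covered: [0, 1, 2, 3, 4, 5, 6, 7, 8].
  Class 4 (3 blocks): {2,4,5}; {0,3,6}; {1,7,8}. Points covered: [0, 1, 2, 3, 4, 5, 6, 7, 8].
All classes full (size 3)? YES. All classes cover every point? YES.
Resolvable? YES.

YES


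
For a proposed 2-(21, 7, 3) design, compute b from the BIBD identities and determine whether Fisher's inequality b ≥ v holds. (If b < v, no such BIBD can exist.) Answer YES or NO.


r = λ(v − 1)/(k − 1) = 3·20/6 = 10.
b = vr/k = 21·10/7 = 30.
Fisher's inequality: b ≥ v ⇔ 30 ≥ 21? YES.

YES


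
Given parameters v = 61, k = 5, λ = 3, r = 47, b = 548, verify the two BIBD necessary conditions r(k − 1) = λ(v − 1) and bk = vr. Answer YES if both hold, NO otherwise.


Condition (i): r(k − 1) = 47·4 = 188; λ(v − 1) = 3·60 = 180. Match? NO.
Condition (ii): bk = 548·5 = 2740; vr = 61·47 = 2867. Match? NO.
Both conditions hold? NO.

NO


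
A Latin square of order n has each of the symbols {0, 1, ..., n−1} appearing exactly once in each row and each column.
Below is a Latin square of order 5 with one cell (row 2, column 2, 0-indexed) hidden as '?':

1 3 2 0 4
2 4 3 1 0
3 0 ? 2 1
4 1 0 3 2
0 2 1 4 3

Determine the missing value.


Row 2 contains symbols [0, 1, 2, 3] — missing [4].
Column 2 contains symbols [0, 1, 2, 3] — missing [4].
The missing symbol must appear in both missing sets; intersection = [4].
Therefore the hidden value is 4.

Missing value = 4.


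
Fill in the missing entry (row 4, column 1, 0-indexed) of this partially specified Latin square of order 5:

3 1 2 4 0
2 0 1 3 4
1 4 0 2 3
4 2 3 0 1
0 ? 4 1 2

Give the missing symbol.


Row 4 contains symbols [0, 1, 2, 4] — missing [3].
Column 1 contains symbols [0, 1, 2, 4] — missing [3].
The missing symbol must appear in both missing sets; intersection = [3].
Therefore the hidden value is 3.

Missing value = 3.


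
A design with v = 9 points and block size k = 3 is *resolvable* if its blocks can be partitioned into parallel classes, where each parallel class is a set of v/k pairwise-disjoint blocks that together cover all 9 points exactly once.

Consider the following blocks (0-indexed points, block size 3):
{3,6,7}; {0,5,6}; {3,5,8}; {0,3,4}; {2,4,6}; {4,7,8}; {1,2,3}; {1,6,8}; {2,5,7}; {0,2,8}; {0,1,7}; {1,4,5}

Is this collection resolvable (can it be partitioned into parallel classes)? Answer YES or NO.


v = 9, block size k = 3, number of blocks = 12.
For resolvability, blocks must partition into parallel classes of size v/k = 3.
Total blocks must therefore be a multiple of 3: 12 = 3·4 + 0 ⇒ divisible ✓.
Greedy packing gives 4 candidate class(es). Each should be a full parallel class (size 3, covers all 9 points).
  Class 1 (3 blocks): {3,6,7}; {0,2,8}; {1,4,5}. Points covered: [0, 1, 2, 3, 4, 5, 6, 7, 8].
  Class 2 (3 blocks): {0,5,6}; {4,7,8}; {1,2,3}. Points covered: [0, 1, 2, 3, 4, 5, 6, 7, 8].
  Class 3 (3 blocks): {3,5,8}; {2,4,6}; {0,1,7}. Points covered: [0, 1, 2, 3, 4, 5, 6, 7, 8].
  Class 4 (3 blocks): {0,3,4}; {1,6,8}; {2,5,7}. Points covered: [0, 1, 2, 3, 4, 5, 6, 7, 8].
All classes full (size 3)? YES. All classes cover every point? YES.
Resolvable? YES.

YES


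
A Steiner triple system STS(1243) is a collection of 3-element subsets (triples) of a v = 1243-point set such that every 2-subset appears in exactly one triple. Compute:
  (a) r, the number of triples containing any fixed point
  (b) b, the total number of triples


An STS(v) is a 2-(v, 3, 1) BIBD: block size k = 3, λ = 1.
Replication: r(k − 1) = λ(v − 1) ⇒ r·2 = 1243 − 1 = 1242 ⇒ r = 621.
Block count: b = v(v − 1)/6 = 1243·1242/6 = 1543806/6 = 257301.
(Check via bk = vr: 257301·3 = 771903 = 1243·621 = 771903 ✓.)

r = 621, b = 257301.


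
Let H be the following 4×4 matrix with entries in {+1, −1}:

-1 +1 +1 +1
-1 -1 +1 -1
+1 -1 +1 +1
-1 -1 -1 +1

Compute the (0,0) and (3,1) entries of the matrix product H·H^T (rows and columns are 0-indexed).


Row 0 of H: [-1, 1, 1, 1].
Row 1 of H: [-1, -1, 1, -1].
Row 3 of H: [-1, -1, -1, 1].
(H·H^T)[0][0] = Σ_j H[0][j]·H[0][j] = (-1)² + (1)² + (1)² + (1)² = 1 + 1 + 1 + 1 = 4.
(H·H^T)[3][1] = Σ_j H[3][j]·H[1][j] = (-1)·(-1) + (-1)·(-1) + (-1)·(1) + (1)·(-1) = 1 + 1 + -1 + -1 = 0.
So rows 3 and 1 are orthogonal; the diagonal entry equals n = 4.

(0,0) entry = 4; (3,1) entry = 0.


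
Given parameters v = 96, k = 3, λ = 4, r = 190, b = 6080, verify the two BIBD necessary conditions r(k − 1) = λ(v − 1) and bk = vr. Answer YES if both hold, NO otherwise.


Condition (i): r(k − 1) = 190·2 = 380; λ(v − 1) = 4·95 = 380. Match? YES.
Condition (ii): bk = 6080·3 = 18240; vr = 96·190 = 18240. Match? YES.
Both conditions hold? YES.

YES


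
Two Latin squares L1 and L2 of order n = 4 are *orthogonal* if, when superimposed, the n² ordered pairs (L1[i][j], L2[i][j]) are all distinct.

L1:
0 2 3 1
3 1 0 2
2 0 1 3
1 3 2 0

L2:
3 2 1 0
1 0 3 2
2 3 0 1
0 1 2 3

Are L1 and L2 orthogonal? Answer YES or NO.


Form the n² = 16 superimposed pairs (L1[i][j], L2[i][j]), row by row (rows and columns indexed from 0):
row 0: (0,3) (2,2) (3,1) (1,0)
row 1: (3,1) (1,0) (0,3) (2,2)
row 2: (2,2) (0,3) (1,0) (3,1)
row 3: (1,0) (3,1) (2,2) (0,3)
Orthogonality requires all 16 pairs distinct.
But the pair (3,1) repeats: cell (0,2) has L1 = 3, L2 = 1, and cell (1,0) has L1 = 3, L2 = 1.
A repeated pair means some other pair never occurs (only 4 distinct pairs out of 16), so the squares are not orthogonal.
Conclusion: NO.

NO


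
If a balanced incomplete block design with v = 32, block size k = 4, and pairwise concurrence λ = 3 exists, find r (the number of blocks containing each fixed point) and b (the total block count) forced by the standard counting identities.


Any 2-(v, k, λ) BIBD satisfies two necessary conditions:
  (i)  Each point sits in r blocks, and counting incidences through any fixed point gives r(k − 1) = λ(v − 1), so r = λ(v − 1)/(k − 1).
  (ii) Total incidences bk = vr, so b = vr/k.
Step 1: r = λ(v − 1)/(k − 1) = 3·(32 − 1)/(4 − 1) = 3·31/3 = 93/3 = 31.
Step 2: b = vr/k = 32·31/4 = 992/4 = 248.
Check integrality: r = 31 ∈ Z ✓, b = 248 ∈ Z ✓.
(These identities are necessary conditions: they determine r and b for any design with these parameters, but do not by themselves prove that one exists.)

r = 31, b = 248.


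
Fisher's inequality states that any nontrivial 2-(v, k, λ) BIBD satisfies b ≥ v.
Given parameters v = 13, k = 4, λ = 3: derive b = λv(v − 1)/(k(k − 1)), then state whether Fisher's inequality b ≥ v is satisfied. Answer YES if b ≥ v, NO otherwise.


b = λv(v − 1)/(k(k − 1)) = 3·13·12/(4·3) = 468/12 = 39.
Compare with v = 13: b ≥ v, so Fisher's inequality holds.

YES


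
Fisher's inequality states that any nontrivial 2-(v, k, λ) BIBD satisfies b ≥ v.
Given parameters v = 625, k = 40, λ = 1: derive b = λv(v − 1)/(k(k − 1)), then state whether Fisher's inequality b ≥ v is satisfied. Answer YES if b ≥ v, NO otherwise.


r = λ(v − 1)/(k − 1) = 1·624/39 = 16.
b = vr/k = 625·16/40 = 250.
Fisher's inequality: b ≥ v ⇔ 250 ≥ 625? NO.

NO


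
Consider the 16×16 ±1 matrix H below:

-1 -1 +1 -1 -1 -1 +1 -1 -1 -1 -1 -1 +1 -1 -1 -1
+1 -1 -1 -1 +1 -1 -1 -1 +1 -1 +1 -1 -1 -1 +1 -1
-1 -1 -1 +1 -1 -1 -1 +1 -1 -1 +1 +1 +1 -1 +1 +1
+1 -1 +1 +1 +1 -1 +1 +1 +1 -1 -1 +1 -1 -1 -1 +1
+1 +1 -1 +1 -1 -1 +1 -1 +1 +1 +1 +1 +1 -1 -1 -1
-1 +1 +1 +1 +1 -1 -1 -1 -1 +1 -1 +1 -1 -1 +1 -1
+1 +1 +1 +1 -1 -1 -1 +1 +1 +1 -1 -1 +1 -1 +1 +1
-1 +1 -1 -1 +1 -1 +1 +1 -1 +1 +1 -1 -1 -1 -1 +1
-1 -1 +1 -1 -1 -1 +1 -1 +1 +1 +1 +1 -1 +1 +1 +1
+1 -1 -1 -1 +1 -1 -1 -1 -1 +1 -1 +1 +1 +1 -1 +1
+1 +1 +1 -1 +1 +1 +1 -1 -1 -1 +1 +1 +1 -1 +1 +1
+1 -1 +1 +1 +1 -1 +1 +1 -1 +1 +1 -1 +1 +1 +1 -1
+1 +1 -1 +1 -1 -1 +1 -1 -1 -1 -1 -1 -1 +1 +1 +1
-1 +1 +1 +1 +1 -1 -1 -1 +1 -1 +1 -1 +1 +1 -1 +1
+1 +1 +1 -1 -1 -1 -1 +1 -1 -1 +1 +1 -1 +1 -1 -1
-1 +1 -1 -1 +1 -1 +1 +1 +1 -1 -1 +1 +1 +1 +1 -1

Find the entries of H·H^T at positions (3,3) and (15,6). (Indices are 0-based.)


Row 3 of H: [1, -1, 1, 1, 1, -1, 1, 1, 1, -1, -1, 1, -1, -1, -1, 1].
Row 6 of H: [1, 1, 1, 1, -1, -1, -1, 1, 1, 1, -1, -1, 1, -1, 1, 1].
Row 15 of H: [-1, 1, -1, -1, 1, -1, 1, 1, 1, -1, -1, 1, 1, 1, 1, -1].
(H·H^T)[3][3] = Σ_j H[3][j]·H[3][j] = (1)² + (-1)² + (1)² + (1)² + (1)² + (-1)² + (1)² + (1)² + (1)² + (-1)² + (-1)² + (1)² + (-1)² + (-1)² + (-1)² + (1)² = 1 + 1 + 1 + 1 + 1 + 1 + 1 + 1 + 1 + 1 + 1 + 1 + 1 + 1 + 1 + 1 = 16.
(H·H^T)[15][6] = Σ_j H[15][j]·H[6][j] = (-1)·(1) + (1)·(1) + (-1)·(1) + (-1)·(1) + (1)·(-1) + (-1)·(-1) + (1)·(-1) + (1)·(1) + (1)·(1) + (-1)·(1) + (-1)·(-1) + (1)·(-1) + (1)·(1) + (1)·(-1) + (1)·(1) + (-1)·(1) = -1 + 1 + -1 + -1 + -1 + 1 + -1 + 1 + 1 + -1 + 1 + -1 + 1 + -1 + 1 + -1 = -2.
Rows 15 and 6 are not orthogonal (dot product = -2 ≠ 0), so H is not a Hadamard matrix.

(3,3) entry = 16; (15,6) entry = -2.


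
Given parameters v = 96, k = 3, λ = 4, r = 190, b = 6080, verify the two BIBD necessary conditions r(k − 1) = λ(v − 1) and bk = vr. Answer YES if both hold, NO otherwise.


Condition (i): r(k − 1) = 190·2 = 380; λ(v − 1) = 4·95 = 380. Match? YES.
Condition (ii): bk = 6080·3 = 18240; vr = 96·190 = 18240. Match? YES.
Both conditions hold? YES.

YES


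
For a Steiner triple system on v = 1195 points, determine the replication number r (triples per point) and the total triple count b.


An STS(v) is a 2-(v, 3, 1) BIBD: block size k = 3, λ = 1.
Replication: r(k − 1) = λ(v − 1) ⇒ r·2 = 1195 − 1 = 1194 ⇒ r = 597.
Block count: b = v(v − 1)/6 = 1195·1194/6 = 1426830/6 = 237805.

r = 597, b = 237805.


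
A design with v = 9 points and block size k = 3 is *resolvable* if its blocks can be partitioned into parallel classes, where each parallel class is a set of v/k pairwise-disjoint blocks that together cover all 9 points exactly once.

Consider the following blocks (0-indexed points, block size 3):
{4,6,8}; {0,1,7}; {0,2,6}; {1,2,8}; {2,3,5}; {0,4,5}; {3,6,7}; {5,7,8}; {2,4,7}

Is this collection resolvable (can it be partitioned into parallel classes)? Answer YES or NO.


v = 9, block size k = 3, number of blocks = 9.
For resolvability, blocks must partition into parallel classes of size v/k = 3.
Total blocks must therefore be a multiple of 3: 9 = 3·3 + 0 ⇒ divisible ✓.
Consider block {0,2,6}. The only other block(s) in the collection disjoint from it are {5,7,8} — just 1 block(s). Any parallel class containing {0,2,6} would need 2 other blocks each disjoint from it, so no parallel class of size 3 can contain {0,2,6}.
Since every block must belong to some parallel class in a resolution, the collection cannot be partitioned into parallel classes.
Resolvable? NO.

NO


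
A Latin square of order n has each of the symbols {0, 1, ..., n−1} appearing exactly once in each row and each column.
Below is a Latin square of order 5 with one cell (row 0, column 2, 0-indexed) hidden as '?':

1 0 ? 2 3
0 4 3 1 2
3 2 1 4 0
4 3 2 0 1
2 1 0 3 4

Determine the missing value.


Row 0 contains symbols [0, 1, 2, 3] — missing [4].
Column 2 contains symbols [0, 1, 2, 3] — missing [4].
The missing symbol must appear in both missing sets; intersection = [4].
Therefore the hidden value is 4.

Missing value = 4.


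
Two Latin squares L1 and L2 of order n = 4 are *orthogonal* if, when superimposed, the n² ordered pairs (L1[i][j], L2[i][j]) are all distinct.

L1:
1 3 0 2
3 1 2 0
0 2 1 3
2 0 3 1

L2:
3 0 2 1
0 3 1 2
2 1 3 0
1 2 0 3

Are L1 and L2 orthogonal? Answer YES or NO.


Form the n² = 16 superimposed pairs (L1[i][j], L2[i][j]), row by row (rows and columns indexed from 0):
row 0: (1,3) (3,0) (0,2) (2,1)
row 1: (3,0) (1,3) (2,1) (0,2)
row 2: (0,2) (2,1) (1,3) (3,0)
row 3: (2,1) (0,2) (3,0) (1,3)
Orthogonality requires all 16 pairs distinct.
But the pair (3,0) repeats: cell (0,1) has L1 = 3, L2 = 0, and cell (1,0) has L1 = 3, L2 = 0.
A repeated pair means some other pair never occurs (only 4 distinct pairs out of 16), so the squares are not orthogonal.
Conclusion: NO.

NO


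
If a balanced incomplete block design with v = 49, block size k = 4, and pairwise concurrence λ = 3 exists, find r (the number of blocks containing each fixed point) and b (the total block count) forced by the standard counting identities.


Any 2-(v, k, λ) BIBD satisfies two necessary conditions:
  (i)  Each point sits in r blocks, and counting incidences through any fixed point gives r(k − 1) = λ(v − 1), so r = λ(v − 1)/(k − 1).
  (ii) Total incidences bk = vr, so b = vr/k.
Step 1: r = λ(v − 1)/(k − 1) = 3·(49 − 1)/(4 − 1) = 3·48/3 = 144/3 = 48.
Step 2: b = vr/k = 49·48/4 = 2352/4 = 588.
Check integrality: r = 48 ∈ Z ✓, b = 588 ∈ Z ✓.
(These identities are necessary conditions: they determine r and b for any design with these parameters, but do not by themselves prove that one exists.)

r = 48, b = 588.


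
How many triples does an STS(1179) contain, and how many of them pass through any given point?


An STS(v) is a 2-(v, 3, 1) BIBD: block size k = 3, λ = 1.
Replication: r(k − 1) = λ(v − 1) ⇒ r·2 = 1179 − 1 = 1178 ⇒ r = 589.
Block count: bk = vr ⇒ b·3 = 1179·589 = 694431 ⇒ b = 231477.
(Check via b = v(v − 1)/6 = 1179·1178/6 = 1388862/6 = 231477.)

r = 589, b = 231477.


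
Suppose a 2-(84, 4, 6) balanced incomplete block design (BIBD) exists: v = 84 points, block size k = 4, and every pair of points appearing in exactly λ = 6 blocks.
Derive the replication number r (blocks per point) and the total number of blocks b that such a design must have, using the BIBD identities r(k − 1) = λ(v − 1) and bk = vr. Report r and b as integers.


Any 2-(v, k, λ) BIBD satisfies two necessary conditions:
  (i)  Each point sits in r blocks, and counting incidences through any fixed point gives r(k − 1) = λ(v − 1), so r = λ(v − 1)/(k − 1).
  (ii) Total incidences bk = vr, so b = vr/k.
Step 1: r = λ(v − 1)/(k − 1) = 6·(84 − 1)/(4 − 1) = 6·83/3 = 498/3 = 166.
Step 2: b = vr/k = 84·166/4 = 13944/4 = 3486.
Check integrality: r = 166 ∈ Z ✓, b = 3486 ∈ Z ✓.
(These identities are necessary conditions: they determine r and b for any design with these parameters, but do not by themselves prove that one exists.)

r = 166, b = 3486.


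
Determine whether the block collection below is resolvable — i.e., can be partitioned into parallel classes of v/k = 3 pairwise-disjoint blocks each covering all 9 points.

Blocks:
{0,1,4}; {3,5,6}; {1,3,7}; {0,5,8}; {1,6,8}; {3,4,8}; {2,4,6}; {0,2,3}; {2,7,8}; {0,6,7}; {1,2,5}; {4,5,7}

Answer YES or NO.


v = 9, block size k = 3, number of blocks = 12.
For resolvability, blocks must partition into parallel classes of size v/k = 3.
Total blocks must therefore be a multiple of 3: 12 = 3·4 + 0 ⇒ divisible ✓.
Greedy packing gives 4 candidate class(es). Each should be a full parallel class (size 3, covers all 9 points).
  Class 1 (3 blocks): {0,1,4}; {3,5,6}; {2,7,8}. Points covered: [0, 1, 2, 3, 4, 5, 6, 7, 8].
  Class 2 (3 blocks): {1,3,7}; {0,5,8}; {2,4,6}. Points covered: [0, 1, 2, 3, 4, 5, 6, 7, 8].
  Class 3 (3 blocks): {1,6,8}; {0,2,3}; {4,5,7}. Points covered: [0, 1, 2, 3, 4, 5, 6, 7, 8].
  Class 4 (3 blocks): {3,4,8}; {0,6,7}; {1,2,5}. Points covered: [0, 1, 2, 3, 4, 5, 6, 7, 8].
All classes full (size 3)? YES. All classes cover every point? YES.
Resolvable? YES.

YES


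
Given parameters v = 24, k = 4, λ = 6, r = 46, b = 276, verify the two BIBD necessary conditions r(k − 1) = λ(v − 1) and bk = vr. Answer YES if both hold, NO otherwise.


Condition (i): r(k − 1) = 46·3 = 138; λ(v − 1) = 6·23 = 138. Match? YES.
Condition (ii): bk = 276·4 = 1104; vr = 24·46 = 1104. Match? YES.
Both conditions hold? YES.

YES


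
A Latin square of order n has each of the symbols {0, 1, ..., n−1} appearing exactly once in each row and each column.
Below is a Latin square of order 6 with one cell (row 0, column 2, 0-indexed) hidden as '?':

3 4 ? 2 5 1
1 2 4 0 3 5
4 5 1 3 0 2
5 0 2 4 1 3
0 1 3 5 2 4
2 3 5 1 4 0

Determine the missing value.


Row 0 contains symbols [1, 2, 3, 4, 5] — missing [0].
Column 2 contains symbols [1, 2, 3, 4, 5] — missing [0].
The missing symbol must appear in both missing sets; intersection = [0].
Therefore the hidden value is 0.

Missing value = 0.


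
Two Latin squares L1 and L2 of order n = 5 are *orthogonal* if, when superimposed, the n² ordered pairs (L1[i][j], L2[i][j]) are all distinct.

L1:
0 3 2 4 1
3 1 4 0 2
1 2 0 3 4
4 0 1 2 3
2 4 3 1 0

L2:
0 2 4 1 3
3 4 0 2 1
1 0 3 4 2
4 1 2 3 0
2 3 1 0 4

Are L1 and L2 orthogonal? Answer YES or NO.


Form the n² = 25 superimposed pairs (L1[i][j], L2[i][j]), row by row (rows and columns indexed from 0):
row 0: (0,0) (3,2) (2,4) (4,1) (1,3)
row 1: (3,3) (1,4) (4,0) (0,2) (2,1)
row 2: (1,1) (2,0) (0,3) (3,4) (4,2)
row 3: (4,4) (0,1) (1,2) (2,3) (3,0)
row 4: (2,2) (4,3) (3,1) (1,0) (0,4)
Orthogonality requires all 25 pairs distinct.
Check by first coordinate: for each symbol s of L1, list the L2 entries in the n cells where L1 = s; they must all differ.
  L1 = 0: L2 entries (in reading order) 0, 2, 3, 1, 4 — all 5 distinct ✓
  L1 = 1: L2 entries (in reading order) 3, 4, 1, 2, 0 — all 5 distinct ✓
  L1 = 2: L2 entries (in reading order) 4, 1, 0, 3, 2 — all 5 distinct ✓
  L1 = 3: L2 entries (in reading order) 2, 3, 4, 0, 1 — all 5 distinct ✓
  L1 = 4: L2 entries (in reading order) 1, 0, 2, 4, 3 — all 5 distinct ✓
Every symbol of L1 meets every symbol of L2 exactly once, so all 25 pairs are distinct (25 of 25).
Conclusion: YES.

YES


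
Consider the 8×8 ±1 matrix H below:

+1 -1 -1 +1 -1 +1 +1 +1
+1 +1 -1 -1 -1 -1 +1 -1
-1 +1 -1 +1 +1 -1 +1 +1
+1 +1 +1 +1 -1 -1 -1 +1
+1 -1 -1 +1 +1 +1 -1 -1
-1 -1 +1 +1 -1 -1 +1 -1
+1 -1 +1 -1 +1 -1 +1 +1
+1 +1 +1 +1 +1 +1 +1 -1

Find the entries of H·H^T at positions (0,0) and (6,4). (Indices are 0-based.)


Row 0 of H: [1, -1, -1, 1, -1, 1, 1, 1].
Row 4 of H: [1, -1, -1, 1, 1, 1, -1, -1].
Row 6 of H: [1, -1, 1, -1, 1, -1, 1, 1].
(H·H^T)[0][0] = Σ_j H[0][j]·H[0][j] = (1)² + (-1)² + (-1)² + (1)² + (-1)² + (1)² + (1)² + (1)² = 1 + 1 + 1 + 1 + 1 + 1 + 1 + 1 = 8.
(H·H^T)[6][4] = Σ_j H[6][j]·H[4][j] = (1)·(1) + (-1)·(-1) + (1)·(-1) + (-1)·(1) + (1)·(1) + (-1)·(1) + (1)·(-1) + (1)·(-1) = 1 + 1 + -1 + -1 + 1 + -1 + -1 + -1 = -2.
Rows 6 and 4 are not orthogonal (dot product = -2 ≠ 0), so H is not a Hadamard matrix.

(0,0) entry = 8; (6,4) entry = -2.


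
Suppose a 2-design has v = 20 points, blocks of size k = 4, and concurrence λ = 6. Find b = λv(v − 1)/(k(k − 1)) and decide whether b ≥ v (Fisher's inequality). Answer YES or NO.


b = λv(v − 1)/(k(k − 1)) = 6·20·19/(4·3) = 2280/12 = 190.
Compare with v = 20: b ≥ v, so Fisher's inequality holds.

YES


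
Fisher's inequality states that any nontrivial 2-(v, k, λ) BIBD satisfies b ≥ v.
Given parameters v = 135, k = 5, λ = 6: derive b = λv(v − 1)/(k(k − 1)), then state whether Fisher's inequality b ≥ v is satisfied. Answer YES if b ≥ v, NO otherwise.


b = λv(v − 1)/(k(k − 1)) = 6·135·134/(5·4) = 108540/20 = 5427.
Compare with v = 135: b ≥ v, so Fisher's inequality holds.

YES


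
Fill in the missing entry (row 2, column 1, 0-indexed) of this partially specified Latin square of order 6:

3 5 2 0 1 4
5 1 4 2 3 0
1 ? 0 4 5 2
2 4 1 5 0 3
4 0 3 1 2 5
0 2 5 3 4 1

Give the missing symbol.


Row 2 contains symbols [0, 1, 2, 4, 5] — missing [3].
Column 1 contains symbols [0, 1, 2, 4, 5] — missing [3].
The missing symbol must appear in both missing sets; intersection = [3].
Therefore the hidden value is 3.

Missing value = 3.


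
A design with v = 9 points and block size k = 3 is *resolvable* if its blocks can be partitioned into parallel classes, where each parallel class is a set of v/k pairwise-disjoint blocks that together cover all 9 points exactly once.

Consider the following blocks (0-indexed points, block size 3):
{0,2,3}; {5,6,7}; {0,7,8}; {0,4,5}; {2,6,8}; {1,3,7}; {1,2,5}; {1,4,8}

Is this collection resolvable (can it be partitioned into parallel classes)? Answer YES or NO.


v = 9, block size k = 3, number of blocks = 8.
For resolvability, blocks must partition into parallel classes of size v/k = 3.
Total blocks must therefore be a multiple of 3: 8 = 3·2 + 2 ⇒ not divisible ✗.
Resolvable? NO.

NO


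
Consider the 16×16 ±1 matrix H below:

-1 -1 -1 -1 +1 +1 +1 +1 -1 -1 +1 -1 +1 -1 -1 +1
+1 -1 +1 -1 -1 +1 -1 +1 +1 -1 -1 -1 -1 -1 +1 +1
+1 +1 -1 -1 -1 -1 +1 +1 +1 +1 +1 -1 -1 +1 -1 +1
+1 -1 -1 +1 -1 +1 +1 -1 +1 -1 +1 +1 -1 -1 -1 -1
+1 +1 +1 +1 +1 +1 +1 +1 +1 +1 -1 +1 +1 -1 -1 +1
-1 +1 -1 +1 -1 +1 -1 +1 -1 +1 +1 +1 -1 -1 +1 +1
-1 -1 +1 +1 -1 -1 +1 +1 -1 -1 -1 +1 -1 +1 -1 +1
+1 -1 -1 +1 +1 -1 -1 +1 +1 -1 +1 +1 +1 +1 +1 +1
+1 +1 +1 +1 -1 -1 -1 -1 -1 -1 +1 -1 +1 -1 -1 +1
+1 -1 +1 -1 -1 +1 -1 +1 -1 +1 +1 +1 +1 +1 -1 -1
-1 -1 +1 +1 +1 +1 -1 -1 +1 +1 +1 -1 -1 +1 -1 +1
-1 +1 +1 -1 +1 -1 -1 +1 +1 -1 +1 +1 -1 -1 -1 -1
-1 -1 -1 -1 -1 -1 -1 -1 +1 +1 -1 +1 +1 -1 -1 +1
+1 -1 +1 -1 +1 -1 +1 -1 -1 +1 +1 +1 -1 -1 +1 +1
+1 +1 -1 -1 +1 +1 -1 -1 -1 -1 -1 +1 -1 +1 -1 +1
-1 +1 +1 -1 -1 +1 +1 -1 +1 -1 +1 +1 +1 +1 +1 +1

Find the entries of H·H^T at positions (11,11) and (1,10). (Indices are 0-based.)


Row 1 of H: [1, -1, 1, -1, -1, 1, -1, 1, 1, -1, -1, -1, -1, -1, 1, 1].
Row 10 of H: [-1, -1, 1, 1, 1, 1, -1, -1, 1, 1, 1, -1, -1, 1, -1, 1].
Row 11 of H: [-1, 1, 1, -1, 1, -1, -1, 1, 1, -1, 1, 1, -1, -1, -1, -1].
(H·H^T)[11][11] = Σ_j H[11][j]·H[11][j] = (-1)² + (1)² + (1)² + (-1)² + (1)² + (-1)² + (-1)² + (1)² + (1)² + (-1)² + (1)² + (1)² + (-1)² + (-1)² + (-1)² + (-1)² = 1 + 1 + 1 + 1 + 1 + 1 + 1 + 1 + 1 + 1 + 1 + 1 + 1 + 1 + 1 + 1 = 16.
(H·H^T)[1][10] = Σ_j H[1][j]·H[10][j] = (1)·(-1) + (-1)·(-1) + (1)·(1) + (-1)·(1) + (-1)·(1) + (1)·(1) + (-1)·(-1) + (1)·(-1) + (1)·(1) + (-1)·(1) + (-1)·(1) + (-1)·(-1) + (-1)·(-1) + (-1)·(1) + (1)·(-1) + (1)·(1) = -1 + 1 + 1 + -1 + -1 + 1 + 1 + -1 + 1 + -1 + -1 + 1 + 1 + -1 + -1 + 1 = 0.
So rows 1 and 10 are orthogonal; the diagonal entry equals n = 16.

(11,11) entry = 16; (1,10) entry = 0.


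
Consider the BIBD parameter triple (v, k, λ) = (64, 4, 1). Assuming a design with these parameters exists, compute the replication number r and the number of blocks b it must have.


Any 2-(v, k, λ) BIBD satisfies two necessary conditions:
  (i)  Each point sits in r blocks, and counting incidences through any fixed point gives r(k − 1) = λ(v − 1), so r = λ(v − 1)/(k − 1).
  (ii) Total incidences bk = vr, so b = vr/k.
Step 1: r = λ(v − 1)/(k − 1) = 1·(64 − 1)/(4 − 1) = 1·63/3 = 63/3 = 21.
Step 2: b = vr/k = 64·21/4 = 1344/4 = 336.
Check integrality: r = 21 ∈ Z ✓, b = 336 ∈ Z ✓.
(These identities are necessary conditions: they determine r and b for any design with these parameters, but do not by themselves prove that one exists.)

r = 21, b = 336.


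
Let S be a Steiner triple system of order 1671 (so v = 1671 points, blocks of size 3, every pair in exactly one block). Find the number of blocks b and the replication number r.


An STS(v) is a 2-(v, 3, 1) BIBD: block size k = 3, λ = 1.
Replication: r(k − 1) = λ(v − 1) ⇒ r·2 = 1671 − 1 = 1670 ⇒ r = 835.
Block count: b = v(v − 1)/6 = 1671·1670/6 = 2790570/6 = 465095.
(Check via bk = vr: 465095·3 = 1395285 = 1671·835 = 1395285 ✓.)

r = 835, b = 465095.


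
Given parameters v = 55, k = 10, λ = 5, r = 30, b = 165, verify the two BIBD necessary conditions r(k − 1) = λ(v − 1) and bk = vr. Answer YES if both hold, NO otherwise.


Condition (i): r(k − 1) = 30·9 = 270; λ(v − 1) = 5·54 = 270. Match? YES.
Condition (ii): bk = 165·10 = 1650; vr = 55·30 = 1650. Match? YES.
Both conditions hold? YES.

YES


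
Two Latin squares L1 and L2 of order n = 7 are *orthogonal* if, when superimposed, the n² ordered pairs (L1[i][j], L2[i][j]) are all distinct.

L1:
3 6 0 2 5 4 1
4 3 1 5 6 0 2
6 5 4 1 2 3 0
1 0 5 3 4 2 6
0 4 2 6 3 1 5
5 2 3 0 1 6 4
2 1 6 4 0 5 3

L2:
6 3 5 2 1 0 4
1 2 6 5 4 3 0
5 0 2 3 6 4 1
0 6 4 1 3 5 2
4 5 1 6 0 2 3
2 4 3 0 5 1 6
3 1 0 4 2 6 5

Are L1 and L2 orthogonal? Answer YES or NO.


Form the n² = 49 superimposed pairs (L1[i][j], L2[i][j]), row by row (rows and columns indexed from 0):
row 0: (3,6) (6,3) (0,5) (2,2) (5,1) (4,0) (1,4)
row 1: (4,1) (3,2) (1,6) (5,5) (6,4) (0,3) (2,0)
row 2: (6,5) (5,0) (4,2) (1,3) (2,6) (3,4) (0,1)
row 3: (1,0) (0,6) (5,4) (3,1) (4,3) (2,5) (6,2)
row 4: (0,4) (4,5) (2,1) (6,6) (3,0) (1,2) (5,3)
row 5: (5,2) (2,4) (3,3) (0,0) (1,5) (6,1) (4,6)
row 6: (2,3) (1,1) (6,0) (4,4) (0,2) (5,6) (3,5)
Orthogonality requires all 49 pairs distinct.
Check by first coordinate: for each symbol s of L1, list the L2 entries in the n cells where L1 = s; they must all differ.
  L1 = 0: L2 entries (in reading order) 5, 3, 1, 6, 4, 0, 2 — all 7 distinct ✓
  L1 = 1: L2 entries (in reading order) 4, 6, 3, 0, 2, 5, 1 — all 7 distinct ✓
  L1 = 2: L2 entries (in reading order) 2, 0, 6, 5, 1, 4, 3 — all 7 distinct ✓
  L1 = 3: L2 entries (in reading order) 6, 2, 4, 1, 0, 3, 5 — all 7 distinct ✓
  L1 = 4: L2 entries (in reading order) 0, 1, 2, 3, 5, 6, 4 — all 7 distinct ✓
  L1 = 5: L2 entries (in reading order) 1, 5, 0, 4, 3, 2, 6 — all 7 distinct ✓
  L1 = 6: L2 entries (in reading order) 3, 4, 5, 2, 6, 1, 0 — all 7 distinct ✓
Every symbol of L1 meets every symbol of L2 exactly once, so all 49 pairs are distinct (49 of 49).
Conclusion: YES.

YES


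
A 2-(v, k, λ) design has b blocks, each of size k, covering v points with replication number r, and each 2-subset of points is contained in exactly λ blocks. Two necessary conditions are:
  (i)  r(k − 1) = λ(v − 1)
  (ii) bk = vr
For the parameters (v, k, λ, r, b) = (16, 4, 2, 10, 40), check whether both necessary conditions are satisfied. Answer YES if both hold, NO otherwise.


Condition (i): r(k − 1) = 10·3 = 30; λ(v − 1) = 2·15 = 30. Match? YES.
Condition (ii): bk = 40·4 = 160; vr = 16·10 = 160. Match? YES.
Both conditions hold? YES.

YES
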